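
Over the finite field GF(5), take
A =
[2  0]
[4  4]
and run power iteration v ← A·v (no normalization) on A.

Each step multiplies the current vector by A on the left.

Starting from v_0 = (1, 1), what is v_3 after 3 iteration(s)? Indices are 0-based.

v_0 = (1, 1).
v_1 = A·v_0 = (2, 3).
v_2 = A·v_1 = (4, 0).
v_3 = A·v_2 = (3, 1).

v_3 = (3, 1)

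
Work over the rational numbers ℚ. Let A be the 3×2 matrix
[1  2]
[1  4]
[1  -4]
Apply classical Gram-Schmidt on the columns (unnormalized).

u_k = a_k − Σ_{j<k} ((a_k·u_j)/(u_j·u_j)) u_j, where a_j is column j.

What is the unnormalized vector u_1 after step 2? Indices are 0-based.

u_1 = (4/3, 10/3, -14/3)

Step 1: u_0 = a_0 = (1, 1, 1).
Step 2: u_1 = a_1 − (2/3)·u_0 = (4/3, 10/3, -14/3).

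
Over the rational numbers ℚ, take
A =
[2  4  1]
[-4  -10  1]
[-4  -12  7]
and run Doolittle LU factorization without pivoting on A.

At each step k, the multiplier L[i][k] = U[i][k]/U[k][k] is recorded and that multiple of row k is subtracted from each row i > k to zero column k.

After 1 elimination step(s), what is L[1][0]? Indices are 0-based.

[col 0] pivot 2
  R1 -= -2*R0 → (0, -2, 3)  (L[1][0] := -2)
  R2 -= -2*R0 → (0, -4, 9)  (L[2][0] := -2)

L[1][0] = -2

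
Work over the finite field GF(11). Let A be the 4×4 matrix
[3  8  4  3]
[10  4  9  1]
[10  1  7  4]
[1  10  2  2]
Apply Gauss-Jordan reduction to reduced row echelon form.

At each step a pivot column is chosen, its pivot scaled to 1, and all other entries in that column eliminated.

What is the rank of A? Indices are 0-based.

rank = 4

[1] R0 /= 3  ⇒  (1, 10, 5, 1)
     R1 -= 10·R0  ⇒  (0, 3, 3, 2)
     R2 -= 10·R0  ⇒  (0, 0, 1, 5)
     R3 -= 1·R0  ⇒  (0, 0, 8, 1)
[2] R1 /= 3  ⇒  (0, 1, 1, 8)
     R0 -= 10·R1  ⇒  (1, 0, 6, 9)
[3] R2 /= 1  ⇒  (0, 0, 1, 5)
     R0 -= 6·R2  ⇒  (1, 0, 0, 1)
     R1 -= 1·R2  ⇒  (0, 1, 0, 3)
     R3 -= 8·R2  ⇒  (0, 0, 0, 5)
[4] R3 /= 5  ⇒  (0, 0, 0, 1)
     R0 -= 1·R3  ⇒  (1, 0, 0, 0)
     R1 -= 3·R3  ⇒  (0, 1, 0, 0)
     R2 -= 5·R3  ⇒  (0, 0, 1, 0)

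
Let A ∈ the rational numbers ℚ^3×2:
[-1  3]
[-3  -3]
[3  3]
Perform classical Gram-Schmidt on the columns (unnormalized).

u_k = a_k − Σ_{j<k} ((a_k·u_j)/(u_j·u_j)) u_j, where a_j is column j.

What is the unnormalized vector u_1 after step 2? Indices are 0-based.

u_1 = (72/19, -12/19, 12/19)

Step 1: u_0 = a_0 = (-1, -3, 3).
Step 2: u_1 = a_1 − (15/19)·u_0 = (72/19, -12/19, 12/19).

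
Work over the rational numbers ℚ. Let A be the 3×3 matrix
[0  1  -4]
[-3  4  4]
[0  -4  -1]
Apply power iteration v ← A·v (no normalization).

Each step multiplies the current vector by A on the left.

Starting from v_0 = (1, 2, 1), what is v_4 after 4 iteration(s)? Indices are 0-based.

v_4 = (-231, -1206, 873)

v_0 = (1, 2, 1).
v_1 = A·v_0 = (-2, 9, -9).
v_2 = A·v_1 = (45, 6, -27).
v_3 = A·v_2 = (114, -219, 3).
v_4 = A·v_3 = (-231, -1206, 873).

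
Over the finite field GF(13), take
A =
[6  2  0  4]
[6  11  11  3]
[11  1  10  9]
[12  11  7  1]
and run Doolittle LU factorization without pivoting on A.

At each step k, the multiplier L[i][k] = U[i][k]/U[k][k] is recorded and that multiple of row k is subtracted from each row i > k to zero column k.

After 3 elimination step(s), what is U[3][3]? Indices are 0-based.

U[3][3] = 2

[col 0] pivot 6
  R1 -= 1*R0 → (0, 9, 11, 12)  (L[1][0] := 1)
  R2 -= 4*R0 → (0, 6, 10, 6)  (L[2][0] := 4)
  R3 -= 2*R0 → (0, 7, 7, 6)  (L[3][0] := 2)
[col 1] pivot 9
  R2 -= 5*R1 → (0, 0, 7, 11)  (L[2][1] := 5)
  R3 -= 8*R1 → (0, 0, 10, 1)  (L[3][1] := 8)
[col 2] pivot 7
  R3 -= 7*R2 → (0, 0, 0, 2)  (L[3][2] := 7)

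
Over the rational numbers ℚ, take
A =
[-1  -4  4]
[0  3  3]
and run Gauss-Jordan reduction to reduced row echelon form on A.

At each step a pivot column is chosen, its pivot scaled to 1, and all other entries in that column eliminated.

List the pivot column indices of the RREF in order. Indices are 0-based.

step 1: normalize row 0 (÷-1) = (1, 4, -4)
step 2: normalize row 1 (÷3) = (0, 1, 1)
  row 0: subtract 4×row1 = (1, 0, -8)

pivot columns: 0, 1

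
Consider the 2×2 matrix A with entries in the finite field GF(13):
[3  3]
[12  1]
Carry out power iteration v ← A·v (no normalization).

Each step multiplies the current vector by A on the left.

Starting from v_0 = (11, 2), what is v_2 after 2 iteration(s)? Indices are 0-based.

v_2 = (12, 4)

v_0 = (11, 2).
v_1 = A·v_0 = (0, 4).
v_2 = A·v_1 = (12, 4).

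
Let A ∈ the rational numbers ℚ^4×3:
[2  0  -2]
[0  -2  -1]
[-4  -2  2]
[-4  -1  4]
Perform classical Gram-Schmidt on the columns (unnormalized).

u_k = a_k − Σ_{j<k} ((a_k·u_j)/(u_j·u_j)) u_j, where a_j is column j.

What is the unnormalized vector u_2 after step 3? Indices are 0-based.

u_2 = (0, 1/3, -2/3, 2/3)

Step 1: u_0 = a_0 = (2, 0, -4, -4).
Step 2: u_1 = a_1 − (1/3)·u_0 = (-2/3, -2, -2/3, 1/3).
Step 3: u_2 = a_2 − (-7/9)·u_0 − (2/3)·u_1 = (0, 1/3, -2/3, 2/3).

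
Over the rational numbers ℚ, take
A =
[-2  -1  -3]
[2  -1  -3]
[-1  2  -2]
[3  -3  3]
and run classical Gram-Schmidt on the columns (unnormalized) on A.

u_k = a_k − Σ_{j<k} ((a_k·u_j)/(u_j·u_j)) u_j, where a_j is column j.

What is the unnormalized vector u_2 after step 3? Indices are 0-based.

Step 1: u_0 = a_0 = (-2, 2, -1, 3).
Step 2: u_1 = a_1 − (-11/18)·u_0 = (-20/9, 2/9, 25/18, -7/6).
Step 3: u_2 = a_2 − (11/18)·u_0 − (-5/149)·u_1 = (-276/149, -628/149, -200/149, 168/149).

u_2 = (-276/149, -628/149, -200/149, 168/149)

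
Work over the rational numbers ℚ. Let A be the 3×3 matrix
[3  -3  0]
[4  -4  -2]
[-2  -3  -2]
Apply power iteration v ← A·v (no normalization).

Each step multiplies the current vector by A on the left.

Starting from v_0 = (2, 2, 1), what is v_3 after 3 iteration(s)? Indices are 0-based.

v_3 = (-78, -164, -168)

v_0 = (2, 2, 1).
v_1 = A·v_0 = (0, -2, -12).
v_2 = A·v_1 = (6, 32, 30).
v_3 = A·v_2 = (-78, -164, -168).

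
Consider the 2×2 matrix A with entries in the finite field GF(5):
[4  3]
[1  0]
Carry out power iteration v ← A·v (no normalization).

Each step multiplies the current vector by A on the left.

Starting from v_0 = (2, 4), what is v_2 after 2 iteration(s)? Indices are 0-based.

v_0 = (2, 4).
v_1 = A·v_0 = (0, 2).
v_2 = A·v_1 = (1, 0).

v_2 = (1, 0)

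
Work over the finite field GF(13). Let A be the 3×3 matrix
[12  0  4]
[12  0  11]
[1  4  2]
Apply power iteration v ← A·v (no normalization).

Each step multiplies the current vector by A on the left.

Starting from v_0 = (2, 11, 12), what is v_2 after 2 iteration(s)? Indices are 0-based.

v_0 = (2, 11, 12).
v_1 = A·v_0 = (7, 0, 5).
v_2 = A·v_1 = (0, 9, 4).

v_2 = (0, 9, 4)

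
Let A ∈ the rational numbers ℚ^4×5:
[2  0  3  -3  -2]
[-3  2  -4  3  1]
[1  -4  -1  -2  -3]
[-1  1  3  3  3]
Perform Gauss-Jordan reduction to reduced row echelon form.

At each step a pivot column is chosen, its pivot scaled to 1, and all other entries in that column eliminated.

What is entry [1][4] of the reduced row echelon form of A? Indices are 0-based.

M[1][4] = 10/23

[1] R0 /= 2  ⇒  (1, 0, 3/2, -3/2, -1)
     R1 -= -3·R0  ⇒  (0, 2, 1/2, -3/2, -2)
     R2 -= 1·R0  ⇒  (0, -4, -5/2, -1/2, -2)
     R3 -= -1·R0  ⇒  (0, 1, 9/2, 3/2, 2)
[2] R1 /= 2  ⇒  (0, 1, 1/4, -3/4, -1)
     R2 -= -4·R1  ⇒  (0, 0, -3/2, -7/2, -6)
     R3 -= 1·R1  ⇒  (0, 0, 17/4, 9/4, 3)
[3] R2 /= -3/2  ⇒  (0, 0, 1, 7/3, 4)
     R0 -= 3/2·R2  ⇒  (1, 0, 0, -5, -7)
     R1 -= 1/4·R2  ⇒  (0, 1, 0, -4/3, -2)
     R3 -= 17/4·R2  ⇒  (0, 0, 0, -23/3, -14)
[4] R3 /= -23/3  ⇒  (0, 0, 0, 1, 42/23)
     R0 -= -5·R3  ⇒  (1, 0, 0, 0, 49/23)
     R1 -= -4/3·R3  ⇒  (0, 1, 0, 0, 10/23)
     R2 -= 7/3·R3  ⇒  (0, 0, 1, 0, -6/23)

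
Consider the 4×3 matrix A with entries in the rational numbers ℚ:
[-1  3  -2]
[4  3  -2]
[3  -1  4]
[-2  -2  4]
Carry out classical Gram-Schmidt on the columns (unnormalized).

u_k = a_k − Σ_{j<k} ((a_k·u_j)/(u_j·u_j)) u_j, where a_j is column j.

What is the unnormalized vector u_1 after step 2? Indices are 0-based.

Step 1: u_0 = a_0 = (-1, 4, 3, -2).
Step 2: u_1 = a_1 − (1/3)·u_0 = (10/3, 5/3, -2, -4/3).

u_1 = (10/3, 5/3, -2, -4/3)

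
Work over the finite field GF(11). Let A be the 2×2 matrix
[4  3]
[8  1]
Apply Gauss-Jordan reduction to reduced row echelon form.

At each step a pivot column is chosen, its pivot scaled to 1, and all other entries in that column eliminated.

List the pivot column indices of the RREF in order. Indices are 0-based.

step 1: normalize row 0 (÷4) = (1, 9)
  row 1: subtract 8×row0 = (0, 6)
step 2: normalize row 1 (÷6) = (0, 1)
  row 0: subtract 9×row1 = (1, 0)

pivot columns: 0, 1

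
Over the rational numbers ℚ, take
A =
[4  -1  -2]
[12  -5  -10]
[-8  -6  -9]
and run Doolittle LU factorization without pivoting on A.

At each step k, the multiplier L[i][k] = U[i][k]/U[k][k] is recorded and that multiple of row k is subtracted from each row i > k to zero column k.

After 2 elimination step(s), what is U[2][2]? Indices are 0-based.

U[2][2] = 3

k=0: U[0][0]=4
  eliminate (1,0): mult=3, new row 1: (0, -2, -4); set L[1][0]=3
  eliminate (2,0): mult=-2, new row 2: (0, -8, -13); set L[2][0]=-2
k=1: U[1][1]=-2
  eliminate (2,1): mult=4, new row 2: (0, 0, 3); set L[2][1]=4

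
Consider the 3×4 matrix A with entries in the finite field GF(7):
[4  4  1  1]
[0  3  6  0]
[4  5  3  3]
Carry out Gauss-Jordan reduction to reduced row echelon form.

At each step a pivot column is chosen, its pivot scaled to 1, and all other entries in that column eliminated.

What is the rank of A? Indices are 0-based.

rank = 3

[1] R0 /= 4  ⇒  (1, 1, 2, 2)
     R2 -= 4·R0  ⇒  (0, 1, 2, 2)
[2] R1 /= 3  ⇒  (0, 1, 2, 0)
     R0 -= 1·R1  ⇒  (1, 0, 0, 2)
     R2 -= 1·R1  ⇒  (0, 0, 0, 2)
column 2 empty below row 2
[3] R2 /= 2  ⇒  (0, 0, 0, 1)
     R0 -= 2·R2  ⇒  (1, 0, 0, 0)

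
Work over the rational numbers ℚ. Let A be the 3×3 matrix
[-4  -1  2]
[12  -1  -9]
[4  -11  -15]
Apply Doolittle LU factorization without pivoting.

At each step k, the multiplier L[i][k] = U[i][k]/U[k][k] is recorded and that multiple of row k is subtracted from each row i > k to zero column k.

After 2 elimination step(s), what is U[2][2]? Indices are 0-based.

U[2][2] = -4

Step 1: pivot at (0,0) is -4.
  row1 ← row1 − (-3)·row0  ⇒  L[1][0]=-3, U row1=(0, -4, -3)
  row2 ← row2 − (-1)·row0  ⇒  L[2][0]=-1, U row2=(0, -12, -13)
Step 2: pivot at (1,1) is -4.
  row2 ← row2 − (3)·row1  ⇒  L[2][1]=3, U row2=(0, 0, -4)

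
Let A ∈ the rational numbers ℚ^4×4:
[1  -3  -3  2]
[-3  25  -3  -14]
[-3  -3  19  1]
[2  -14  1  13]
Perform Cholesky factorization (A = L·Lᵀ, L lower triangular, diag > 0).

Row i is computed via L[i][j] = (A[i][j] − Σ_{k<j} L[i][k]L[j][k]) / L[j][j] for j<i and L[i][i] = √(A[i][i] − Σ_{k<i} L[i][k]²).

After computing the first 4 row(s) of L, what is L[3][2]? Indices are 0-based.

Step 1: L[0][0] = √(1) = 1.
  L[1][0] = (-3) / L[0][0] = -3.
Step 2: L[1][1] = √(16) = 4.
  L[2][0] = (-3) / L[0][0] = -3.
  L[2][1] = (-12) / L[1][1] = -3.
Step 3: L[2][2] = √(1) = 1.
  L[3][0] = (2) / L[0][0] = 2.
  L[3][1] = (-8) / L[1][1] = -2.
  L[3][2] = (1) / L[2][2] = 1.
Step 4: L[3][3] = √(4) = 2.

L[3][2] = 1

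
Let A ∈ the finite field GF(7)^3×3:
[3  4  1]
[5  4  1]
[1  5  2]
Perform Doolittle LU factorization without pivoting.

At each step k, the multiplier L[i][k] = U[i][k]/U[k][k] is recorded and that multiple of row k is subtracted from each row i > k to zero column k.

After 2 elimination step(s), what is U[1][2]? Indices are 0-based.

U[1][2] = 4

k=0: U[0][0]=3
  eliminate (1,0): mult=4, new row 1: (0, 2, 4); set L[1][0]=4
  eliminate (2,0): mult=5, new row 2: (0, 6, 4); set L[2][0]=5
k=1: U[1][1]=2
  eliminate (2,1): mult=3, new row 2: (0, 0, 6); set L[2][1]=3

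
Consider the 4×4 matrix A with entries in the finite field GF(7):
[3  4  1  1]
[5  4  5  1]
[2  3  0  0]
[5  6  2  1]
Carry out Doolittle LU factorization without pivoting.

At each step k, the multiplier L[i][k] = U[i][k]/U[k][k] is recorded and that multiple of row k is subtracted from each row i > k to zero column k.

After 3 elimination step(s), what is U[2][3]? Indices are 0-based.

[col 0] pivot 3
  R1 -= 4*R0 → (0, 2, 1, 4)  (L[1][0] := 4)
  R2 -= 3*R0 → (0, 5, 4, 4)  (L[2][0] := 3)
  R3 -= 4*R0 → (0, 4, 5, 4)  (L[3][0] := 4)
[col 1] pivot 2
  R2 -= 6*R1 → (0, 0, 5, 1)  (L[2][1] := 6)
  R3 -= 2*R1 → (0, 0, 3, 3)  (L[3][1] := 2)
[col 2] pivot 5
  R3 -= 2*R2 → (0, 0, 0, 1)  (L[3][2] := 2)

U[2][3] = 1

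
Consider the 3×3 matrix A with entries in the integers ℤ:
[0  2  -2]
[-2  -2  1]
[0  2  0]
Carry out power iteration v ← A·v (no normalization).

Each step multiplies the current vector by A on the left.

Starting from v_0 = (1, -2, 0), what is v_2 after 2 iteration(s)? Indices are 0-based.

v_0 = (1, -2, 0).
v_1 = A·v_0 = (-4, 2, -4).
v_2 = A·v_1 = (12, 0, 4).

v_2 = (12, 0, 4)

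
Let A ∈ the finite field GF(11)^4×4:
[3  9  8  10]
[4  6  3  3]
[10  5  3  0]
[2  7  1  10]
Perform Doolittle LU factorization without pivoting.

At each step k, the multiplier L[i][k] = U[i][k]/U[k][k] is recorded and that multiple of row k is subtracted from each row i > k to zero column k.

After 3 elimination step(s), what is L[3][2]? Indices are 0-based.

L[3][2] = 7

Step 1: pivot at (0,0) is 3.
  row1 ← row1 − (5)·row0  ⇒  L[1][0]=5, U row1=(0, 5, 7, 8)
  row2 ← row2 − (7)·row0  ⇒  L[2][0]=7, U row2=(0, 8, 2, 7)
  row3 ← row3 − (8)·row0  ⇒  L[3][0]=8, U row3=(0, 1, 3, 7)
Step 2: pivot at (1,1) is 5.
  row2 ← row2 − (6)·row1  ⇒  L[2][1]=6, U row2=(0, 0, 4, 3)
  row3 ← row3 − (9)·row1  ⇒  L[3][1]=9, U row3=(0, 0, 6, 1)
Step 3: pivot at (2,2) is 4.
  row3 ← row3 − (7)·row2  ⇒  L[3][2]=7, U row3=(0, 0, 0, 2)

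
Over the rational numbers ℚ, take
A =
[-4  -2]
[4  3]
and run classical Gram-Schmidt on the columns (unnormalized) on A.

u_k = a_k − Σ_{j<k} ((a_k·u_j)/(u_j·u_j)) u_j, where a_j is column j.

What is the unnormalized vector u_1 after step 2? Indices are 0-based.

Step 1: u_0 = a_0 = (-4, 4).
Step 2: u_1 = a_1 − (5/8)·u_0 = (1/2, 1/2).

u_1 = (1/2, 1/2)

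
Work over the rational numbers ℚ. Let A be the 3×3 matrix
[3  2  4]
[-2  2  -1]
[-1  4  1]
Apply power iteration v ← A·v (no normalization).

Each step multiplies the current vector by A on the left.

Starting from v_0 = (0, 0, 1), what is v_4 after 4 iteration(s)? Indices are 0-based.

v_4 = (-370, -5, -229)

v_0 = (0, 0, 1).
v_1 = A·v_0 = (4, -1, 1).
v_2 = A·v_1 = (14, -11, -7).
v_3 = A·v_2 = (-8, -43, -65).
v_4 = A·v_3 = (-370, -5, -229).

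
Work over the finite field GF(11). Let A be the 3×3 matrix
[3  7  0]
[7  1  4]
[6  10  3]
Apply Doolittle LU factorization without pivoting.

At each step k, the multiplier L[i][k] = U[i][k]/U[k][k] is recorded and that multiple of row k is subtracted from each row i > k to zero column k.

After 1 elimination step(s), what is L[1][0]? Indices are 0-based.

L[1][0] = 6

k=0: U[0][0]=3
  eliminate (1,0): mult=6, new row 1: (0, 3, 4); set L[1][0]=6
  eliminate (2,0): mult=2, new row 2: (0, 7, 3); set L[2][0]=2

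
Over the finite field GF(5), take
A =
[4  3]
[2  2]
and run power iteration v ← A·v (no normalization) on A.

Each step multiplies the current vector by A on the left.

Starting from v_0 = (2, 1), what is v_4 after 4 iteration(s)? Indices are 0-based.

v_0 = (2, 1).
v_1 = A·v_0 = (1, 1).
v_2 = A·v_1 = (2, 4).
v_3 = A·v_2 = (0, 2).
v_4 = A·v_3 = (1, 4).

v_4 = (1, 4)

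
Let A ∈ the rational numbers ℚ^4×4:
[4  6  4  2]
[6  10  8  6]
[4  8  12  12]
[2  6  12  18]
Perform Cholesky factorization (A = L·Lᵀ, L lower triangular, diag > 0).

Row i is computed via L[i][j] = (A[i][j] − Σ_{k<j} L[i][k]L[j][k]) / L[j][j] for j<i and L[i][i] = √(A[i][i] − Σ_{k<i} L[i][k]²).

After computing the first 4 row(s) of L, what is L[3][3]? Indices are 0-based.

Step 1: L[0][0] = √(4) = 2.
  L[1][0] = (6) / L[0][0] = 3.
Step 2: L[1][1] = √(1) = 1.
  L[2][0] = (4) / L[0][0] = 2.
  L[2][1] = (2) / L[1][1] = 2.
Step 3: L[2][2] = √(4) = 2.
  L[3][0] = (2) / L[0][0] = 1.
  L[3][1] = (3) / L[1][1] = 3.
  L[3][2] = (4) / L[2][2] = 2.
Step 4: L[3][3] = √(4) = 2.

L[3][3] = 2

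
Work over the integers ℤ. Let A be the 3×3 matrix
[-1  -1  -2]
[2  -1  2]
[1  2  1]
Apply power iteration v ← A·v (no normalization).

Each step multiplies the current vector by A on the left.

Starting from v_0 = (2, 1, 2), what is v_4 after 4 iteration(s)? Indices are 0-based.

v_0 = (2, 1, 2).
v_1 = A·v_0 = (-7, 7, 6).
v_2 = A·v_1 = (-12, -9, 13).
v_3 = A·v_2 = (-5, 11, -17).
v_4 = A·v_3 = (28, -55, 0).

v_4 = (28, -55, 0)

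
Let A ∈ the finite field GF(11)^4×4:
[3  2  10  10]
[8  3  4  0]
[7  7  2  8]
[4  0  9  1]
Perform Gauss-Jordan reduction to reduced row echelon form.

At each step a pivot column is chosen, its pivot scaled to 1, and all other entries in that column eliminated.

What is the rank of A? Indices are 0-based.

pivot(0,0)=3: scale R0 → (1, 8, 7, 7)
  clear (1,0): R1 −= (8)R0 → (0, 5, 3, 10)
  clear (2,0): R2 −= (7)R0 → (0, 6, 8, 3)
  clear (3,0): R3 −= (4)R0 → (0, 1, 3, 6)
pivot(1,1)=5: scale R1 → (0, 1, 5, 2)
  clear (0,1): R0 −= (8)R1 → (1, 0, 0, 2)
  clear (2,1): R2 −= (6)R1 → (0, 0, 0, 2)
  clear (3,1): R3 −= (1)R1 → (0, 0, 9, 4)
pivot(2,2): swap R2↔R3
pivot(2,2)=9: scale R2 → (0, 0, 1, 9)
  clear (1,2): R1 −= (5)R2 → (0, 1, 0, 1)
pivot(3,3)=2: scale R3 → (0, 0, 0, 1)
  clear (0,3): R0 −= (2)R3 → (1, 0, 0, 0)
  clear (1,3): R1 −= (1)R3 → (0, 1, 0, 0)
  clear (2,3): R2 −= (9)R3 → (0, 0, 1, 0)

rank = 4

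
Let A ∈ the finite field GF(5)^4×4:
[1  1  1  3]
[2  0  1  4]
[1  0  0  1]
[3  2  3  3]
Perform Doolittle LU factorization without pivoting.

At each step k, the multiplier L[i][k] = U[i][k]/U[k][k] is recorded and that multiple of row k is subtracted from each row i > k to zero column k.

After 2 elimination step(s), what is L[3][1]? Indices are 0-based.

[col 0] pivot 1
  R1 -= 2*R0 → (0, 3, 4, 3)  (L[1][0] := 2)
  R2 -= 1*R0 → (0, 4, 4, 3)  (L[2][0] := 1)
  R3 -= 3*R0 → (0, 4, 0, 4)  (L[3][0] := 3)
[col 1] pivot 3
  R2 -= 3*R1 → (0, 0, 2, 4)  (L[2][1] := 3)
  R3 -= 3*R1 → (0, 0, 3, 0)  (L[3][1] := 3)

L[3][1] = 3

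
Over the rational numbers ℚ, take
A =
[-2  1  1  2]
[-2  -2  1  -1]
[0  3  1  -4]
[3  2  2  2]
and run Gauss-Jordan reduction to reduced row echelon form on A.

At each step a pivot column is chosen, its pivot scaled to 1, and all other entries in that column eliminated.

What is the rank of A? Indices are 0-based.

rank = 4

[1] R0 /= -2  ⇒  (1, -1/2, -1/2, -1)
     R1 -= -2·R0  ⇒  (0, -3, 0, -3)
     R3 -= 3·R0  ⇒  (0, 7/2, 7/2, 5)
[2] R1 /= -3  ⇒  (0, 1, 0, 1)
     R0 -= -1/2·R1  ⇒  (1, 0, -1/2, -1/2)
     R2 -= 3·R1  ⇒  (0, 0, 1, -7)
     R3 -= 7/2·R1  ⇒  (0, 0, 7/2, 3/2)
[3] R2 /= 1  ⇒  (0, 0, 1, -7)
     R0 -= -1/2·R2  ⇒  (1, 0, 0, -4)
     R3 -= 7/2·R2  ⇒  (0, 0, 0, 26)
[4] R3 /= 26  ⇒  (0, 0, 0, 1)
     R0 -= -4·R3  ⇒  (1, 0, 0, 0)
     R1 -= 1·R3  ⇒  (0, 1, 0, 0)
     R2 -= -7·R3  ⇒  (0, 0, 1, 0)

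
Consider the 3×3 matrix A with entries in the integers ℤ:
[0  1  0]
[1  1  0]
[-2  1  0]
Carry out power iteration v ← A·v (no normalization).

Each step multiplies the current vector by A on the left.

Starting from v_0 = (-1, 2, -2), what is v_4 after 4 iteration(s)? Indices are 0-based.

v_0 = (-1, 2, -2).
v_1 = A·v_0 = (2, 1, 4).
v_2 = A·v_1 = (1, 3, -3).
v_3 = A·v_2 = (3, 4, 1).
v_4 = A·v_3 = (4, 7, -2).

v_4 = (4, 7, -2)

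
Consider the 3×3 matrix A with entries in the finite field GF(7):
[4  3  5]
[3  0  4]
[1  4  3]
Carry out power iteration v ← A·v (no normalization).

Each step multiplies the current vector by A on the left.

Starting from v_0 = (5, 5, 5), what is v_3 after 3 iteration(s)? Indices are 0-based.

v_0 = (5, 5, 5).
v_1 = A·v_0 = (4, 0, 5).
v_2 = A·v_1 = (6, 4, 5).
v_3 = A·v_2 = (5, 3, 2).

v_3 = (5, 3, 2)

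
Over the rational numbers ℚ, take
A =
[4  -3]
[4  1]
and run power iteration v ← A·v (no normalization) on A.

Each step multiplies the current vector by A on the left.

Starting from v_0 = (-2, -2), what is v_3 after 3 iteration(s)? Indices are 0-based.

v_0 = (-2, -2).
v_1 = A·v_0 = (-2, -10).
v_2 = A·v_1 = (22, -18).
v_3 = A·v_2 = (142, 70).

v_3 = (142, 70)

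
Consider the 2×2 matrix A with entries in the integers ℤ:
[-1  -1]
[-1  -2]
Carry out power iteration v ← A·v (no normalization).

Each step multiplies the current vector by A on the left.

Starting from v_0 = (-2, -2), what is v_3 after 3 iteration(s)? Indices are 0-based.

v_3 = (26, 42)

v_0 = (-2, -2).
v_1 = A·v_0 = (4, 6).
v_2 = A·v_1 = (-10, -16).
v_3 = A·v_2 = (26, 42).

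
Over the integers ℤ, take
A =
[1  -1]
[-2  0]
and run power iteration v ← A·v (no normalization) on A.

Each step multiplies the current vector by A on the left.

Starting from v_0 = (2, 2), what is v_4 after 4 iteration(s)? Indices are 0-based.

v_4 = (12, -8)

v_0 = (2, 2).
v_1 = A·v_0 = (0, -4).
v_2 = A·v_1 = (4, 0).
v_3 = A·v_2 = (4, -8).
v_4 = A·v_3 = (12, -8).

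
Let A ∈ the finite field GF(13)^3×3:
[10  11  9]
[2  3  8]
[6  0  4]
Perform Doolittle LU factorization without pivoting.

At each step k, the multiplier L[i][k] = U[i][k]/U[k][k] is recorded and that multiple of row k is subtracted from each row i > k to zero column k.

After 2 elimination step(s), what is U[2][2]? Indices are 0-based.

U[2][2] = 1

k=0: U[0][0]=10
  eliminate (1,0): mult=8, new row 1: (0, 6, 1); set L[1][0]=8
  eliminate (2,0): mult=11, new row 2: (0, 9, 9); set L[2][0]=11
k=1: U[1][1]=6
  eliminate (2,1): mult=8, new row 2: (0, 0, 1); set L[2][1]=8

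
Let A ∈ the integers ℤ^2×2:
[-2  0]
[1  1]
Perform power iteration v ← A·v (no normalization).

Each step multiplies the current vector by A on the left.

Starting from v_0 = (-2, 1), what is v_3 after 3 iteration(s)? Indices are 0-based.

v_0 = (-2, 1).
v_1 = A·v_0 = (4, -1).
v_2 = A·v_1 = (-8, 3).
v_3 = A·v_2 = (16, -5).

v_3 = (16, -5)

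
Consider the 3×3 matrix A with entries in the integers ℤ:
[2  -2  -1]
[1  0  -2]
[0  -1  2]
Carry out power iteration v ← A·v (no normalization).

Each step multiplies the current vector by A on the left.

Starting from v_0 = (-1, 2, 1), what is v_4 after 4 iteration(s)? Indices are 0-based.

v_0 = (-1, 2, 1).
v_1 = A·v_0 = (-7, -3, 0).
v_2 = A·v_1 = (-8, -7, 3).
v_3 = A·v_2 = (-5, -14, 13).
v_4 = A·v_3 = (5, -31, 40).

v_4 = (5, -31, 40)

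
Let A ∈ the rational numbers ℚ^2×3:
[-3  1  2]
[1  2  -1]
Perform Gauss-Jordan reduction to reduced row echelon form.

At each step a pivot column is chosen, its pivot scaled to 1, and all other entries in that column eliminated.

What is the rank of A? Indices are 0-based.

rank = 2

[1] R0 /= -3  ⇒  (1, -1/3, -2/3)
     R1 -= 1·R0  ⇒  (0, 7/3, -1/3)
[2] R1 /= 7/3  ⇒  (0, 1, -1/7)
     R0 -= -1/3·R1  ⇒  (1, 0, -5/7)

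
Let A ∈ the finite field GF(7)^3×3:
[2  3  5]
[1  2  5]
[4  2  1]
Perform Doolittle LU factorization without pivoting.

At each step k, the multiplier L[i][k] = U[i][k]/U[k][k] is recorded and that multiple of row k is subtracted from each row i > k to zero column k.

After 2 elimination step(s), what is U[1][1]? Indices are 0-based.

U[1][1] = 4

Step 1: pivot at (0,0) is 2.
  row1 ← row1 − (4)·row0  ⇒  L[1][0]=4, U row1=(0, 4, 6)
  row2 ← row2 − (2)·row0  ⇒  L[2][0]=2, U row2=(0, 3, 5)
Step 2: pivot at (1,1) is 4.
  row2 ← row2 − (6)·row1  ⇒  L[2][1]=6, U row2=(0, 0, 4)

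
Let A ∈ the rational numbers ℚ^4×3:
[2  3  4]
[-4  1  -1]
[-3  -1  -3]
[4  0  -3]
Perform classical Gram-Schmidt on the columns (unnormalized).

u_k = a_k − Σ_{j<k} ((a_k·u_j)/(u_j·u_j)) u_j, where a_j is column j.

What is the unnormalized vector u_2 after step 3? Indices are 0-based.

Step 1: u_0 = a_0 = (2, -4, -3, 4).
Step 2: u_1 = a_1 − (1/9)·u_0 = (25/9, 13/9, -2/3, -4/9).
Step 3: u_2 = a_2 − (1/5)·u_0 − (117/94)·u_1 = (67/470, -939/470, -369/235, -763/235).

u_2 = (67/470, -939/470, -369/235, -763/235)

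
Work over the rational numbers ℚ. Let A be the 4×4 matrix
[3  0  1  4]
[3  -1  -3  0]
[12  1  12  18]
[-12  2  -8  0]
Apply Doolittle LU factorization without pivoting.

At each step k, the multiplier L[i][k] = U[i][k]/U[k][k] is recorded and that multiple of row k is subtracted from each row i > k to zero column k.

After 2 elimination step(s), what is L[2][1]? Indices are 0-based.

L[2][1] = -1

[col 0] pivot 3
  R1 -= 1*R0 → (0, -1, -4, -4)  (L[1][0] := 1)
  R2 -= 4*R0 → (0, 1, 8, 2)  (L[2][0] := 4)
  R3 -= -4*R0 → (0, 2, -4, 16)  (L[3][0] := -4)
[col 1] pivot -1
  R2 -= -1*R1 → (0, 0, 4, -2)  (L[2][1] := -1)
  R3 -= -2*R1 → (0, 0, -12, 8)  (L[3][1] := -2)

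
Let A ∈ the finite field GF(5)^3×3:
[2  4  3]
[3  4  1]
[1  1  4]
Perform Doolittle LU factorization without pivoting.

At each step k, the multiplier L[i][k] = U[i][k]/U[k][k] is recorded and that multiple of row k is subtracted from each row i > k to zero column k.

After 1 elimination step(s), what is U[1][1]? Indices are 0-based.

k=0: U[0][0]=2
  eliminate (1,0): mult=4, new row 1: (0, 3, 4); set L[1][0]=4
  eliminate (2,0): mult=3, new row 2: (0, 4, 0); set L[2][0]=3

U[1][1] = 3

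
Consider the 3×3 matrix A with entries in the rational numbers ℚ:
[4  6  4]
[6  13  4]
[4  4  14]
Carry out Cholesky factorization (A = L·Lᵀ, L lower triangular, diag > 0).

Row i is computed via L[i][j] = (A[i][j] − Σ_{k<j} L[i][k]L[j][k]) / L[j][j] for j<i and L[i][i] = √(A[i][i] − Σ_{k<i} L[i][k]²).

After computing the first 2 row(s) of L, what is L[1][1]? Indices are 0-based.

Step 1: L[0][0] = √(4) = 2.
  L[1][0] = (6) / L[0][0] = 3.
Step 2: L[1][1] = √(4) = 2.

L[1][1] = 2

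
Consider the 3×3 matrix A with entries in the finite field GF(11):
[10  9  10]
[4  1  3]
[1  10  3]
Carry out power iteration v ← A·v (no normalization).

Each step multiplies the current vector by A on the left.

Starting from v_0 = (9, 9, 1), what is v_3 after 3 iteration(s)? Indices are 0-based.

v_0 = (9, 9, 1).
v_1 = A·v_0 = (5, 4, 3).
v_2 = A·v_1 = (6, 0, 10).
v_3 = A·v_2 = (6, 10, 3).

v_3 = (6, 10, 3)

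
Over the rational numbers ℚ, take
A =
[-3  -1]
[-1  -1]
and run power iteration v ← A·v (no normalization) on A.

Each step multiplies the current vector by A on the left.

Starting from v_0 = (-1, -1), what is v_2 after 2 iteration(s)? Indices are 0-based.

v_0 = (-1, -1).
v_1 = A·v_0 = (4, 2).
v_2 = A·v_1 = (-14, -6).

v_2 = (-14, -6)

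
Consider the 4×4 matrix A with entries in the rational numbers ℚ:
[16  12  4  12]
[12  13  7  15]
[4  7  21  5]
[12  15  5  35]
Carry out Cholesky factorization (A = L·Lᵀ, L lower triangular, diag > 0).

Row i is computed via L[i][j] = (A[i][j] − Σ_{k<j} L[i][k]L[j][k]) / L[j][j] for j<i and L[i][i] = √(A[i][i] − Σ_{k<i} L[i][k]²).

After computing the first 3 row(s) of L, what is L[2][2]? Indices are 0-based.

L[2][2] = 4

Step 1: L[0][0] = √(16) = 4.
  L[1][0] = (12) / L[0][0] = 3.
Step 2: L[1][1] = √(4) = 2.
  L[2][0] = (4) / L[0][0] = 1.
  L[2][1] = (4) / L[1][1] = 2.
Step 3: L[2][2] = √(16) = 4.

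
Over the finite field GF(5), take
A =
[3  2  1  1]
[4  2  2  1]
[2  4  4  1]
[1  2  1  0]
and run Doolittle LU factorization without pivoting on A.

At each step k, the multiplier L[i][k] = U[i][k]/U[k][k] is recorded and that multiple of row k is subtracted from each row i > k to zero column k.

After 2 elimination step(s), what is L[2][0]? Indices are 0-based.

L[2][0] = 4

[col 0] pivot 3
  R1 -= 3*R0 → (0, 1, 4, 3)  (L[1][0] := 3)
  R2 -= 4*R0 → (0, 1, 0, 2)  (L[2][0] := 4)
  R3 -= 2*R0 → (0, 3, 4, 3)  (L[3][0] := 2)
[col 1] pivot 1
  R2 -= 1*R1 → (0, 0, 1, 4)  (L[2][1] := 1)
  R3 -= 3*R1 → (0, 0, 2, 4)  (L[3][1] := 3)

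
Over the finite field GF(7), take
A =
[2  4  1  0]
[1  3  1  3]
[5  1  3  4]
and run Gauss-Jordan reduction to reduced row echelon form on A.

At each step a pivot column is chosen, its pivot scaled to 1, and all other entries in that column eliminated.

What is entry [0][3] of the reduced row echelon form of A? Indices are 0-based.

M[0][3] = 2

pivot(0,0)=2: scale R0 → (1, 2, 4, 0)
  clear (1,0): R1 −= (1)R0 → (0, 1, 4, 3)
  clear (2,0): R2 −= (5)R0 → (0, 5, 4, 4)
pivot(1,1)=1: scale R1 → (0, 1, 4, 3)
  clear (0,1): R0 −= (2)R1 → (1, 0, 3, 1)
  clear (2,1): R2 −= (5)R1 → (0, 0, 5, 3)
pivot(2,2)=5: scale R2 → (0, 0, 1, 2)
  clear (0,2): R0 −= (3)R2 → (1, 0, 0, 2)
  clear (1,2): R1 −= (4)R2 → (0, 1, 0, 2)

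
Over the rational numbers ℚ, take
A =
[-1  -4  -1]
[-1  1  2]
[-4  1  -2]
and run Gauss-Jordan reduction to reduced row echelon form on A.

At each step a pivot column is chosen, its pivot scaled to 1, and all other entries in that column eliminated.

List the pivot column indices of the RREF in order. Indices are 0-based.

pivot(0,0)=-1: scale R0 → (1, 4, 1)
  clear (1,0): R1 −= (-1)R0 → (0, 5, 3)
  clear (2,0): R2 −= (-4)R0 → (0, 17, 2)
pivot(1,1)=5: scale R1 → (0, 1, 3/5)
  clear (0,1): R0 −= (4)R1 → (1, 0, -7/5)
  clear (2,1): R2 −= (17)R1 → (0, 0, -41/5)
pivot(2,2)=-41/5: scale R2 → (0, 0, 1)
  clear (0,2): R0 −= (-7/5)R2 → (1, 0, 0)
  clear (1,2): R1 −= (3/5)R2 → (0, 1, 0)

pivot columns: 0, 1, 2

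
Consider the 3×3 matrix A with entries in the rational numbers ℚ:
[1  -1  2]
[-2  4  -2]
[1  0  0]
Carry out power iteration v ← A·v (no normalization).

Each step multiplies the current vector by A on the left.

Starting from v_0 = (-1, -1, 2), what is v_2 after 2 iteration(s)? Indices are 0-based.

v_2 = (8, -30, 4)

v_0 = (-1, -1, 2).
v_1 = A·v_0 = (4, -6, -1).
v_2 = A·v_1 = (8, -30, 4).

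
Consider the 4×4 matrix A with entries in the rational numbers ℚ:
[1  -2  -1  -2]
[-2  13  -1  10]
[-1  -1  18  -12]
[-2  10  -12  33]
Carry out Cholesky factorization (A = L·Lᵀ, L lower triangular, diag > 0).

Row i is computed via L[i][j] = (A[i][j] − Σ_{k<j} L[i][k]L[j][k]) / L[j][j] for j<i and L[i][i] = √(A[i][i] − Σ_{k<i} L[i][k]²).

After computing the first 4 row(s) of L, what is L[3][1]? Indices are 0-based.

Step 1: L[0][0] = √(1) = 1.
  L[1][0] = (-2) / L[0][0] = -2.
Step 2: L[1][1] = √(9) = 3.
  L[2][0] = (-1) / L[0][0] = -1.
  L[2][1] = (-3) / L[1][1] = -1.
Step 3: L[2][2] = √(16) = 4.
  L[3][0] = (-2) / L[0][0] = -2.
  L[3][1] = (6) / L[1][1] = 2.
  L[3][2] = (-12) / L[2][2] = -3.
Step 4: L[3][3] = √(16) = 4.

L[3][1] = 2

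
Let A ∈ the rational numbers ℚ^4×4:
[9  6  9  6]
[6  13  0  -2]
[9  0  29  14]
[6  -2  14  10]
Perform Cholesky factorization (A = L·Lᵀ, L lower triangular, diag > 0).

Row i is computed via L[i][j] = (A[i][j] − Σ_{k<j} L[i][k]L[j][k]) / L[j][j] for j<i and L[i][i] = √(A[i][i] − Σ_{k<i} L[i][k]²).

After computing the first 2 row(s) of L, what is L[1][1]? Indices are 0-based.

Step 1: L[0][0] = √(9) = 3.
  L[1][0] = (6) / L[0][0] = 2.
Step 2: L[1][1] = √(9) = 3.

L[1][1] = 3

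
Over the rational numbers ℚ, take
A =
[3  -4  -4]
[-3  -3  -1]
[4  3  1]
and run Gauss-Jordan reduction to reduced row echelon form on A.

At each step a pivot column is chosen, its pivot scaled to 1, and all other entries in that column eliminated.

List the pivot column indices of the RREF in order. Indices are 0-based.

pivot(0,0)=3: scale R0 → (1, -4/3, -4/3)
  clear (1,0): R1 −= (-3)R0 → (0, -7, -5)
  clear (2,0): R2 −= (4)R0 → (0, 25/3, 19/3)
pivot(1,1)=-7: scale R1 → (0, 1, 5/7)
  clear (0,1): R0 −= (-4/3)R1 → (1, 0, -8/21)
  clear (2,1): R2 −= (25/3)R1 → (0, 0, 8/21)
pivot(2,2)=8/21: scale R2 → (0, 0, 1)
  clear (0,2): R0 −= (-8/21)R2 → (1, 0, 0)
  clear (1,2): R1 −= (5/7)R2 → (0, 1, 0)

pivot columns: 0, 1, 2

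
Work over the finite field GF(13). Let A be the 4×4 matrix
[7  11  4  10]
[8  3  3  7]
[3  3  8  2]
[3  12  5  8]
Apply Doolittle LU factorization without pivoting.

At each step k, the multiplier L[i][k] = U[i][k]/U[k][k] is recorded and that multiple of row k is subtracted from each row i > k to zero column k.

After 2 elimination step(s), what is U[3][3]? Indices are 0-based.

U[3][3] = 5

Step 1: pivot at (0,0) is 7.
  row1 ← row1 − (3)·row0  ⇒  L[1][0]=3, U row1=(0, 9, 4, 3)
  row2 ← row2 − (6)·row0  ⇒  L[2][0]=6, U row2=(0, 2, 10, 7)
  row3 ← row3 − (6)·row0  ⇒  L[3][0]=6, U row3=(0, 11, 7, 0)
Step 2: pivot at (1,1) is 9.
  row2 ← row2 − (6)·row1  ⇒  L[2][1]=6, U row2=(0, 0, 12, 2)
  row3 ← row3 − (7)·row1  ⇒  L[3][1]=7, U row3=(0, 0, 5, 5)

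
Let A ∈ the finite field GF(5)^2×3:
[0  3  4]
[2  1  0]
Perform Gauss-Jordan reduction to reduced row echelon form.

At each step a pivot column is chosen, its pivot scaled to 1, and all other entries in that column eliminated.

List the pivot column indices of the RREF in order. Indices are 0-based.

pivot columns: 0, 1

[1] R0 <-> R1
[1] R0 /= 2  ⇒  (1, 3, 0)
[2] R1 /= 3  ⇒  (0, 1, 3)
     R0 -= 3·R1  ⇒  (1, 0, 1)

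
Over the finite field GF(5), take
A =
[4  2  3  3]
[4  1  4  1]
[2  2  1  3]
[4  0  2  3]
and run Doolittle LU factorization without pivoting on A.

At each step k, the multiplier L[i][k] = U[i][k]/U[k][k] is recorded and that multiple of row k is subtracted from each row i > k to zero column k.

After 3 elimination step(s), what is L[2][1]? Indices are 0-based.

L[2][1] = 4

k=0: U[0][0]=4
  eliminate (1,0): mult=1, new row 1: (0, 4, 1, 3); set L[1][0]=1
  eliminate (2,0): mult=3, new row 2: (0, 1, 2, 4); set L[2][0]=3
  eliminate (3,0): mult=1, new row 3: (0, 3, 4, 0); set L[3][0]=1
k=1: U[1][1]=4
  eliminate (2,1): mult=4, new row 2: (0, 0, 3, 2); set L[2][1]=4
  eliminate (3,1): mult=2, new row 3: (0, 0, 2, 4); set L[3][1]=2
k=2: U[2][2]=3
  eliminate (3,2): mult=4, new row 3: (0, 0, 0, 1); set L[3][2]=4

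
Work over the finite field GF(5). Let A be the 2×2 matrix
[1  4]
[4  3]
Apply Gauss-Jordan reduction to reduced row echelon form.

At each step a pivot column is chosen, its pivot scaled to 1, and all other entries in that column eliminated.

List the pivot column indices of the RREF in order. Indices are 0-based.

pivot columns: 0, 1

step 1: normalize row 0 (÷1) = (1, 4)
  row 1: subtract 4×row0 = (0, 2)
step 2: normalize row 1 (÷2) = (0, 1)
  row 0: subtract 4×row1 = (1, 0)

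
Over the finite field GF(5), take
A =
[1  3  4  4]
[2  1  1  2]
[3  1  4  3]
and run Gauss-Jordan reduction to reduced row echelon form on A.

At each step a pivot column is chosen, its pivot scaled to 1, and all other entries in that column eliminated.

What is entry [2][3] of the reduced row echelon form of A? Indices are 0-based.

step 1: normalize row 0 (÷1) = (1, 3, 4, 4)
  row 1: subtract 2×row0 = (0, 0, 3, 4)
  row 2: subtract 3×row0 = (0, 2, 2, 1)
step 2: exchange rows 1,2
step 2: normalize row 1 (÷2) = (0, 1, 1, 3)
  row 0: subtract 3×row1 = (1, 0, 1, 0)
step 3: normalize row 2 (÷3) = (0, 0, 1, 3)
  row 0: subtract 1×row2 = (1, 0, 0, 2)
  row 1: subtract 1×row2 = (0, 1, 0, 0)

M[2][3] = 3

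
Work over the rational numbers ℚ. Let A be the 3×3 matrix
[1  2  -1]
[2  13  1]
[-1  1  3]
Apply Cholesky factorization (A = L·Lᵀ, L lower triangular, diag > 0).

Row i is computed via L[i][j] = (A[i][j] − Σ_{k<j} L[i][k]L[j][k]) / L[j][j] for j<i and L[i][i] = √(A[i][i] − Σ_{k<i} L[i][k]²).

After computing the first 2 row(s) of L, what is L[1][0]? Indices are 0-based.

L[1][0] = 2

Step 1: L[0][0] = √(1) = 1.
  L[1][0] = (2) / L[0][0] = 2.
Step 2: L[1][1] = √(9) = 3.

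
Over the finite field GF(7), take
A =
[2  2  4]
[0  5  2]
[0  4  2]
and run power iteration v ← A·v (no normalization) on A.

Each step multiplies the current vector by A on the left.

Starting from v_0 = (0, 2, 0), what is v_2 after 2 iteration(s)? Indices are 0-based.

v_0 = (0, 2, 0).
v_1 = A·v_0 = (4, 3, 1).
v_2 = A·v_1 = (4, 3, 0).

v_2 = (4, 3, 0)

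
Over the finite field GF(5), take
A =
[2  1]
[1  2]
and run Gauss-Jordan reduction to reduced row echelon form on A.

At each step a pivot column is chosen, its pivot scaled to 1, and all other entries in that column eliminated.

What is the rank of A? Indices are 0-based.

step 1: normalize row 0 (÷2) = (1, 3)
  row 1: subtract 1×row0 = (0, 4)
step 2: normalize row 1 (÷4) = (0, 1)
  row 0: subtract 3×row1 = (1, 0)

rank = 2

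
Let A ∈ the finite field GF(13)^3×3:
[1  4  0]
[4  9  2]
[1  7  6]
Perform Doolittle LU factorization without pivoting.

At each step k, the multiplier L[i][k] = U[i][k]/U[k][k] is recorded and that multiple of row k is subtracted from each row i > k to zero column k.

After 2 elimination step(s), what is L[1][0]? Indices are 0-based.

L[1][0] = 4

[col 0] pivot 1
  R1 -= 4*R0 → (0, 6, 2)  (L[1][0] := 4)
  R2 -= 1*R0 → (0, 3, 6)  (L[2][0] := 1)
[col 1] pivot 6
  R2 -= 7*R1 → (0, 0, 5)  (L[2][1] := 7)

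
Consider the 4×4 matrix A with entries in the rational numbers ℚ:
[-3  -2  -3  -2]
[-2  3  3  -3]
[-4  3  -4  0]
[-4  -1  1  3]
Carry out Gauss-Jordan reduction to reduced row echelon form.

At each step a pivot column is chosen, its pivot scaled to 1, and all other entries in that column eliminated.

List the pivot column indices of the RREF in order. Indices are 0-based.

[1] R0 /= -3  ⇒  (1, 2/3, 1, 2/3)
     R1 -= -2·R0  ⇒  (0, 13/3, 5, -5/3)
     R2 -= -4·R0  ⇒  (0, 17/3, 0, 8/3)
     R3 -= -4·R0  ⇒  (0, 5/3, 5, 17/3)
[2] R1 /= 13/3  ⇒  (0, 1, 15/13, -5/13)
     R0 -= 2/3·R1  ⇒  (1, 0, 3/13, 12/13)
     R2 -= 17/3·R1  ⇒  (0, 0, -85/13, 63/13)
     R3 -= 5/3·R1  ⇒  (0, 0, 40/13, 82/13)
[3] R2 /= -85/13  ⇒  (0, 0, 1, -63/85)
     R0 -= 3/13·R2  ⇒  (1, 0, 0, 93/85)
     R1 -= 15/13·R2  ⇒  (0, 1, 0, 8/17)
     R3 -= 40/13·R2  ⇒  (0, 0, 0, 146/17)
[4] R3 /= 146/17  ⇒  (0, 0, 0, 1)
     R0 -= 93/85·R3  ⇒  (1, 0, 0, 0)
     R1 -= 8/17·R3  ⇒  (0, 1, 0, 0)
     R2 -= -63/85·R3  ⇒  (0, 0, 1, 0)

pivot columns: 0, 1, 2, 3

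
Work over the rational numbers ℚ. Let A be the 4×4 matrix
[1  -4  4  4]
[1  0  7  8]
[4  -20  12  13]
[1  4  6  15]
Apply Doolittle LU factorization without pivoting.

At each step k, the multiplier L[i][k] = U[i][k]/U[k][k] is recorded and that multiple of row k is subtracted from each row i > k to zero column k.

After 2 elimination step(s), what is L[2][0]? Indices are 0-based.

L[2][0] = 4

k=0: U[0][0]=1
  eliminate (1,0): mult=1, new row 1: (0, 4, 3, 4); set L[1][0]=1
  eliminate (2,0): mult=4, new row 2: (0, -4, -4, -3); set L[2][0]=4
  eliminate (3,0): mult=1, new row 3: (0, 8, 2, 11); set L[3][0]=1
k=1: U[1][1]=4
  eliminate (2,1): mult=-1, new row 2: (0, 0, -1, 1); set L[2][1]=-1
  eliminate (3,1): mult=2, new row 3: (0, 0, -4, 3); set L[3][1]=2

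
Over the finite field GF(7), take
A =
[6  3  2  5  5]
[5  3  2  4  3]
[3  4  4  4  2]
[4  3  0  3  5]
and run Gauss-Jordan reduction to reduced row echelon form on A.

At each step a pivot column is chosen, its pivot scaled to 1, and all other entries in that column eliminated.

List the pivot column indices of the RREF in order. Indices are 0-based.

pivot columns: 0, 1, 2, 4

[1] R0 /= 6  ⇒  (1, 4, 5, 2, 2)
     R1 -= 5·R0  ⇒  (0, 4, 5, 1, 0)
     R2 -= 3·R0  ⇒  (0, 6, 3, 5, 3)
     R3 -= 4·R0  ⇒  (0, 1, 1, 2, 4)
[2] R1 /= 4  ⇒  (0, 1, 3, 2, 0)
     R0 -= 4·R1  ⇒  (1, 0, 0, 1, 2)
     R2 -= 6·R1  ⇒  (0, 0, 6, 0, 3)
     R3 -= 1·R1  ⇒  (0, 0, 5, 0, 4)
[3] R2 /= 6  ⇒  (0, 0, 1, 0, 4)
     R1 -= 3·R2  ⇒  (0, 1, 0, 2, 2)
     R3 -= 5·R2  ⇒  (0, 0, 0, 0, 5)
column 3 empty below row 3
[4] R3 /= 5  ⇒  (0, 0, 0, 0, 1)
     R0 -= 2·R3  ⇒  (1, 0, 0, 1, 0)
     R1 -= 2·R3  ⇒  (0, 1, 0, 2, 0)
     R2 -= 4·R3  ⇒  (0, 0, 1, 0, 0)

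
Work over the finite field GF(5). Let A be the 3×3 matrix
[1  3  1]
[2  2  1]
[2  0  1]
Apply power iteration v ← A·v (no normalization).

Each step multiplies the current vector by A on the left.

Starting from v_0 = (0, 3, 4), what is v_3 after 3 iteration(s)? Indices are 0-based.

v_0 = (0, 3, 4).
v_1 = A·v_0 = (3, 0, 4).
v_2 = A·v_1 = (2, 0, 0).
v_3 = A·v_2 = (2, 4, 4).

v_3 = (2, 4, 4)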